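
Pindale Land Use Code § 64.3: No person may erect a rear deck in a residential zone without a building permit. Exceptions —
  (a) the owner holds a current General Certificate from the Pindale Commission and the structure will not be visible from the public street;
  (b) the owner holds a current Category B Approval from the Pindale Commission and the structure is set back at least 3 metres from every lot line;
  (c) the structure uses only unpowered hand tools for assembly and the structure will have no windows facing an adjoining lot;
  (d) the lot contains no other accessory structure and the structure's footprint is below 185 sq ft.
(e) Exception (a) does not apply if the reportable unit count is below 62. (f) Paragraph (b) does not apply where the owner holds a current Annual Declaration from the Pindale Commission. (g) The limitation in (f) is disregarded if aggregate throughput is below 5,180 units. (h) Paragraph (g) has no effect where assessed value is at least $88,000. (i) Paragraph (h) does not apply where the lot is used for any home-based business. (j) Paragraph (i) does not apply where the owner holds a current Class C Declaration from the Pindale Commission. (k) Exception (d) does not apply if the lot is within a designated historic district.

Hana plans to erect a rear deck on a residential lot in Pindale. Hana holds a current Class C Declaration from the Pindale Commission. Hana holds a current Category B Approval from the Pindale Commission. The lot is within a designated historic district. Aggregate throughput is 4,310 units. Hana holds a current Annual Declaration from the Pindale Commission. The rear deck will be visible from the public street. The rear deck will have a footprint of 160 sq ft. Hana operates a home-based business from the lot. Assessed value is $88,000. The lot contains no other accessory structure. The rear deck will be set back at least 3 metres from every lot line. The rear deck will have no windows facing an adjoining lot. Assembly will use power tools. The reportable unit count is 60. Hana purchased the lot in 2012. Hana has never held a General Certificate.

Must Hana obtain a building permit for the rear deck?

Yes — Hana must obtain a building permit.

Exception (a) fails — no current General Certificate is held.
Exception (b) is satisfied on its face — a current Category B Approval is held; the setback is at least 3 m on every side. But applying paragraphs (f)–(j): (f) applies — a current Annual Declaration is held. (g) is triggered (aggregate throughput is 4,310 units, below the 5,180 units limit), but is displaced by (h): (h) applies — assessed value is $88,000, meeting the $88,000 threshold. (i) operates (a home-based business operates on the lot), but yields to (j): (j) operates — a current Class C Declaration is held. (b) is therefore removed.
Exception (c) requires that the structure uses only unpowered hand tools for assembly; but assembly uses power tools, so (c) is unavailable.
Exception (d)'s conditions are all satisfied: the lot has no other accessory structure; the structure's footprint is 160 sq ft, below the 185 sq ft limit. But: (k) operates against (d): the lot is in a historic district. So (d) is unavailable.
None of the exceptions is available; § 64.3 applies in full.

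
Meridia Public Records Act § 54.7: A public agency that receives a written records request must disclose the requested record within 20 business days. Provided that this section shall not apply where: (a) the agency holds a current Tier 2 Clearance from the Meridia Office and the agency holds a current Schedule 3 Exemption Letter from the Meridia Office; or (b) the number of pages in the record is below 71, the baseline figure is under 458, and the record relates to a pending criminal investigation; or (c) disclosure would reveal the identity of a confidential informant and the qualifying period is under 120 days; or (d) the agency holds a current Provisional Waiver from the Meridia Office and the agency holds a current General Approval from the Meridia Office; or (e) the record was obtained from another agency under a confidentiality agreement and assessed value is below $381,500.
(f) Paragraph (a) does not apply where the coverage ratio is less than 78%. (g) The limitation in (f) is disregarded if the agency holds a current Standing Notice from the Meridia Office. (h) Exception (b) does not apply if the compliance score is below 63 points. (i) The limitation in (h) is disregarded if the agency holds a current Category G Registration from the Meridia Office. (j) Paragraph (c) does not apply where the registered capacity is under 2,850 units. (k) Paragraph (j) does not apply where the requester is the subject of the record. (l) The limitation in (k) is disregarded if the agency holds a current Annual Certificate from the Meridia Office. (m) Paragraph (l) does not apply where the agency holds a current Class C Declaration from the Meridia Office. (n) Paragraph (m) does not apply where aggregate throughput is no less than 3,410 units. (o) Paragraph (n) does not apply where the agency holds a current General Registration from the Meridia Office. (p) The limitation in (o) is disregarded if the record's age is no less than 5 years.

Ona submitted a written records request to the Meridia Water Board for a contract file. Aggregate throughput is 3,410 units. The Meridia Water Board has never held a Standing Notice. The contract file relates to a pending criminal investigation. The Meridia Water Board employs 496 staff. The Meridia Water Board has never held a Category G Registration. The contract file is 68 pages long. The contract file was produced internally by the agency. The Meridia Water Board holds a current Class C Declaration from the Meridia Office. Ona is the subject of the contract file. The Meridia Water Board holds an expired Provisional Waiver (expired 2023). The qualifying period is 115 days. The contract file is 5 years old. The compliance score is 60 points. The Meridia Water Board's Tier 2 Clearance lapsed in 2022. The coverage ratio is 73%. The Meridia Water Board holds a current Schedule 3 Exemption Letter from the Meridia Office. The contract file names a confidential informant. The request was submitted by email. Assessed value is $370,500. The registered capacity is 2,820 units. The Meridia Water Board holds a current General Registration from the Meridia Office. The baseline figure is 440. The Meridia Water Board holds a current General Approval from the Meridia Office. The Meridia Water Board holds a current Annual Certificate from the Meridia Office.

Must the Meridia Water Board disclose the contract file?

Yes — the Meridia Water Board must disclose the contract file.

Exception (a) fails — there is no Tier 2 Clearance in force.
Exception (b): the number of pages in the record is 68, below the 71 limit; the baseline figure is 440, under the 458 limit; the contract file relates to a pending investigation — every condition holds. Turning to paragraphs (h)–(i): (h) is triggered — the compliance score is 60 points, below the 63 points limit. (i) does not operate here (the Category G Registration is not current), so (h) stands. Exception (b) does not apply.
Exception (c)'s conditions are all satisfied: the contract file names a confidential informant; the qualifying period is 115 days, under the 120 days limit. Turning to paragraphs (j)–(p): (j) is triggered — the registered capacity is 2,820 units, under the 2,850 units limit. (k) would limit (j) — Ona is the subject of the contract file — but (l) sets (k) aside: (l) is engaged — a current Annual Certificate is held. (m) is triggered (a current Class C Declaration is held), but is set aside by (n): (n) is triggered — aggregate throughput is 3,410 units, meeting the 3,410 units threshold. (o) would limit (n) — a current General Registration is held — but (p) sets (o) aside: (p) operates — the record's age is 5 years, meeting the 5 years threshold. (c) is therefore removed.
Exception (d) does not apply: the Provisional Waiver is not current.
Exception (e) requires that the record was obtained from another agency under a confidentiality agreement; but the contract file was produced internally, so (e) is unavailable.
Every exception is unavailable, so the rule governs.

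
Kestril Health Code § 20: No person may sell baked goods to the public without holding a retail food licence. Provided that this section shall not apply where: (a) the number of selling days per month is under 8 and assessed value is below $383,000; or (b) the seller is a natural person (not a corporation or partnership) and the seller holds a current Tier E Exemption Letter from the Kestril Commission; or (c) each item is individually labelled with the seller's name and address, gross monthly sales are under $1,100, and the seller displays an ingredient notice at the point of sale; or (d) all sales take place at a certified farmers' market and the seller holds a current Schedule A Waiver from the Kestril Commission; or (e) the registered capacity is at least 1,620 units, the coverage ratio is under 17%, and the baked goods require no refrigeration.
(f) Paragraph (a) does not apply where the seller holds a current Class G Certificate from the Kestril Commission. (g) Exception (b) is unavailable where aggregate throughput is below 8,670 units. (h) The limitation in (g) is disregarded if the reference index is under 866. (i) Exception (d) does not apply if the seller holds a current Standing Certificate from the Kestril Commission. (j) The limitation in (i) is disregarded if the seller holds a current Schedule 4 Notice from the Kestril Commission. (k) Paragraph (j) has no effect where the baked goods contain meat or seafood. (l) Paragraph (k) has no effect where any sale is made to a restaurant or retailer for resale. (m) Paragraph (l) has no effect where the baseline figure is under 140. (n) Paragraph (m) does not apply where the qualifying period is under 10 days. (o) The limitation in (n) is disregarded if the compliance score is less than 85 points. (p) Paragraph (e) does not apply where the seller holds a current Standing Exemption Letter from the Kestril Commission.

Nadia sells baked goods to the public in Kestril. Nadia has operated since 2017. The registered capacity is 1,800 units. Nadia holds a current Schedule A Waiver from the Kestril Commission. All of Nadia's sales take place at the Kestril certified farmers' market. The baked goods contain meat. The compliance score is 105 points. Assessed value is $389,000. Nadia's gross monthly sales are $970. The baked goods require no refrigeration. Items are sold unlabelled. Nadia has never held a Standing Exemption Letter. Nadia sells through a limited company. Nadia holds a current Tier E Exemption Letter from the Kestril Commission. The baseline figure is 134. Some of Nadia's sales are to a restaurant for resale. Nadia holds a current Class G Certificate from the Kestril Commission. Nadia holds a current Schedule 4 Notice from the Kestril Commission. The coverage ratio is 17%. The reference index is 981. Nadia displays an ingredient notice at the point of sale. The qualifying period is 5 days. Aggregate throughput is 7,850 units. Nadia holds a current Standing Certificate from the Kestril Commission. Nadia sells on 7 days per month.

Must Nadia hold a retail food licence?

No — exception (d) applies; Nadia is not required to hold a retail food licence.

Exception (a) fails — assessed value is $389,000, not below $383,000.
Exception (b) requires that the seller is a natural person (not a corporation or partnership); but the seller operates through a limited company, so (b) is unavailable.
Exception (c) requires that each item is individually labelled with the seller's name and address; but items are sold unlabelled, so (c) is unavailable.
Exception (d)'s conditions are all satisfied: all sales are at a certified farmers' market; a current Schedule A Waiver is held. Applying paragraphs (i)–(o): (i) operates (a current Standing Certificate is held), but is displaced by (j): (j) operates against (i): a current Schedule 4 Notice is held. (k) applies (the baked goods contain meat), but yields to (l): (l) operates — some sales are to a restaurant for resale. (m) would limit (l) — the baseline figure is 134, under the 140 limit — but (n) sets (m) aside: (n) is triggered — the qualifying period is 5 days, under the 10 days limit. (o), which would lift (n), is not triggered — the compliance score is 105 points, not less than 85 points. Exception (d) stands.
Exception (e) requires that the coverage ratio is under 17%; but the coverage ratio is 17%, not under 17%, so (e) is unavailable.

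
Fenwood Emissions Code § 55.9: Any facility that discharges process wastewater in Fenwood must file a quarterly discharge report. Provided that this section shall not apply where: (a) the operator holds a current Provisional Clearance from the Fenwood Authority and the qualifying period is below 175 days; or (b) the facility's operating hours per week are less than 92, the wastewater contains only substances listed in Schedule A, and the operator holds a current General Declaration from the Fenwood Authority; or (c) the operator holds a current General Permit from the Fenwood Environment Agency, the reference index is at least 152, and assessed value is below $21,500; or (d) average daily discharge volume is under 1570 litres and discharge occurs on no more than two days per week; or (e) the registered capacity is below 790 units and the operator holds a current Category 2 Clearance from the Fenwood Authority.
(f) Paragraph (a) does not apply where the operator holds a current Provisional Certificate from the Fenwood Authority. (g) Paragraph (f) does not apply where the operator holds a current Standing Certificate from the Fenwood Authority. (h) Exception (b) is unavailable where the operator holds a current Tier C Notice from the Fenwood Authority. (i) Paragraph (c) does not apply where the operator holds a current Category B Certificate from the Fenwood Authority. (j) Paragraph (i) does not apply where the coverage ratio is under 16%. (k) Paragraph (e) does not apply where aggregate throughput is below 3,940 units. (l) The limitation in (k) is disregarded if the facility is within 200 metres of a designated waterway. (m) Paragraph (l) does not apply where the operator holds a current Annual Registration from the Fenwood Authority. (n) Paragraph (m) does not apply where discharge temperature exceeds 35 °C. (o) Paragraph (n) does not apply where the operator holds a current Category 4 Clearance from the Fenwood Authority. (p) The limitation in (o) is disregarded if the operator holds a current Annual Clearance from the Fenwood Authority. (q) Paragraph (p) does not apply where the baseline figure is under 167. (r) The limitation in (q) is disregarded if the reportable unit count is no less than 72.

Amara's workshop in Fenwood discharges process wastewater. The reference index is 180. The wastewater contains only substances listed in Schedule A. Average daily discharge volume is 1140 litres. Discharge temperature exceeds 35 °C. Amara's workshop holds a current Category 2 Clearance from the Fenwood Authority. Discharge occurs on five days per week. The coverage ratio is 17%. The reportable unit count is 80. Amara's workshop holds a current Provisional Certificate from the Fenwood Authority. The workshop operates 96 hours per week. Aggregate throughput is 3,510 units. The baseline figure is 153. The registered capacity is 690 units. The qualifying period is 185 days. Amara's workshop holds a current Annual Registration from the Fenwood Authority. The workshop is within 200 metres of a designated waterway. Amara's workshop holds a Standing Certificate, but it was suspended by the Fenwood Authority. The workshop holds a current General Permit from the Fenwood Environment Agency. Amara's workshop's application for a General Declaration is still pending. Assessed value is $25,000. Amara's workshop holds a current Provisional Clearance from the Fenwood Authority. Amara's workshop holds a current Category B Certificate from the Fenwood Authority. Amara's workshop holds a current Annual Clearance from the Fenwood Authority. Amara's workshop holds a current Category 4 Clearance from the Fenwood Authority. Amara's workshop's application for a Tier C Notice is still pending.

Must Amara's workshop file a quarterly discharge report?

Exception (a) fails — the qualifying period is 185 days, not below 175 days.
Exception (b) fails — the facility's operating hours per week are 96, not less than 92.
Exception (c) fails — assessed value is $25,000, not below $21,500.
Exception (d) does not apply: discharge occurs on five days per week.
Exception (e)'s conditions are all satisfied: the registered capacity is 690 units, below the 790 units limit; a current Category 2 Clearance is held. Applying paragraphs (k)–(r): (k) is engaged (aggregate throughput is 3,510 units, below the 3,940 units limit), but yields to (l): (l) operates — the workshop is within 200 m of a designated waterway. (m) would limit (l) — a current Annual Registration is held — but (n) sets (m) aside: (n) is triggered — discharge temperature exceeds 35 °C. (o) is triggered (a current Category 4 Clearance is held), but is displaced by (p): (p) is triggered — a current Annual Clearance is held. (q) is triggered (the baseline figure is 153, under the 167 limit), but is overridden by (r): (r) operates against (q): the reportable unit count is 80, meeting the 72 threshold. Exception (e) stands.

No — exception (e) applies; Amara's workshop is not required to file a quarterly discharge report.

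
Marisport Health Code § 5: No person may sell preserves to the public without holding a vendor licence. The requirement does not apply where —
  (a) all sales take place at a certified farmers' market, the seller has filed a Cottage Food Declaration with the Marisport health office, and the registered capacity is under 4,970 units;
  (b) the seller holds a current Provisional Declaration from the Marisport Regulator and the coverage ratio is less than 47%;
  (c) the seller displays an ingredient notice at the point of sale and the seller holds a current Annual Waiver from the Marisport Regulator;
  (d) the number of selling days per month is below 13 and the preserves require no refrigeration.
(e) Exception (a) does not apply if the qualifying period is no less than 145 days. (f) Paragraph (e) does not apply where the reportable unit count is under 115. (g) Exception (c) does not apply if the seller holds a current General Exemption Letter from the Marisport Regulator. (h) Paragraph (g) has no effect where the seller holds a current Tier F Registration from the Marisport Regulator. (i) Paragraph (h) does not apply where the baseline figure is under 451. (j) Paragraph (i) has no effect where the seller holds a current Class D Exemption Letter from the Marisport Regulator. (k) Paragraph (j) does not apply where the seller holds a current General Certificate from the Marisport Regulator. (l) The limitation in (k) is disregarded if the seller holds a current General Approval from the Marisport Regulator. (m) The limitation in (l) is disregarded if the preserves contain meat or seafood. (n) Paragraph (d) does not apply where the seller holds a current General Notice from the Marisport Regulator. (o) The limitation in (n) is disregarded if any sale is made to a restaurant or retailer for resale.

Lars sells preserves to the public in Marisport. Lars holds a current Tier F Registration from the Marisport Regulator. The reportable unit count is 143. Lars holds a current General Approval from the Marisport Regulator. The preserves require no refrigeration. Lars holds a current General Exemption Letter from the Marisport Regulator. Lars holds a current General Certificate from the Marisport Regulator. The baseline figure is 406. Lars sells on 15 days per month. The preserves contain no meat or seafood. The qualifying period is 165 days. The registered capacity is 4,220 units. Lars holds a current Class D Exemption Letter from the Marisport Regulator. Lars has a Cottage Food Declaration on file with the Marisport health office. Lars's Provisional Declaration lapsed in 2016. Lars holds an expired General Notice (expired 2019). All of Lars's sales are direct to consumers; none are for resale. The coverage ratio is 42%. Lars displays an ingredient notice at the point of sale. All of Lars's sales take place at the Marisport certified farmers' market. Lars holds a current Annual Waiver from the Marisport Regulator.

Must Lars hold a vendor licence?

Exception (a): all sales are at a certified farmers' market; a Cottage Food Declaration is on file; the registered capacity is 4,220 units, under the 4,970 units limit — every condition holds. But: (e) is engaged — the qualifying period is 165 days, meeting the 145 days threshold. (f) is not triggered (the reportable unit count is 143, not under 115), so (e) stands. Exception (a) does not apply.
Exception (b) fails — the Provisional Declaration is not current.
Exception (c) is satisfied on its face — an ingredient notice is displayed; a current Annual Waiver is held. As to paragraphs (g)–(m): (g) is engaged (a current General Exemption Letter is held), but is itself disapplied by (h): (h) is engaged — a current Tier F Registration is held. (i) is engaged (the baseline figure is 406, under the 451 limit), but is itself disapplied by (j): (j) is triggered — a current Class D Exemption Letter is held. (k) would limit (j) — a current General Certificate is held — but (l) sets (k) aside: (l) operates against (k): a current General Approval is held. (m), which would lift (l), is not engaged — the preserves contain no meat or seafood. (c) remains available.
Exception (d) requires that the number of selling days per month is below 13; but the number of selling days per month is 15, not below 13, so (d) is unavailable.

No — exception (c) applies; Lars is not required to hold a vendor licence.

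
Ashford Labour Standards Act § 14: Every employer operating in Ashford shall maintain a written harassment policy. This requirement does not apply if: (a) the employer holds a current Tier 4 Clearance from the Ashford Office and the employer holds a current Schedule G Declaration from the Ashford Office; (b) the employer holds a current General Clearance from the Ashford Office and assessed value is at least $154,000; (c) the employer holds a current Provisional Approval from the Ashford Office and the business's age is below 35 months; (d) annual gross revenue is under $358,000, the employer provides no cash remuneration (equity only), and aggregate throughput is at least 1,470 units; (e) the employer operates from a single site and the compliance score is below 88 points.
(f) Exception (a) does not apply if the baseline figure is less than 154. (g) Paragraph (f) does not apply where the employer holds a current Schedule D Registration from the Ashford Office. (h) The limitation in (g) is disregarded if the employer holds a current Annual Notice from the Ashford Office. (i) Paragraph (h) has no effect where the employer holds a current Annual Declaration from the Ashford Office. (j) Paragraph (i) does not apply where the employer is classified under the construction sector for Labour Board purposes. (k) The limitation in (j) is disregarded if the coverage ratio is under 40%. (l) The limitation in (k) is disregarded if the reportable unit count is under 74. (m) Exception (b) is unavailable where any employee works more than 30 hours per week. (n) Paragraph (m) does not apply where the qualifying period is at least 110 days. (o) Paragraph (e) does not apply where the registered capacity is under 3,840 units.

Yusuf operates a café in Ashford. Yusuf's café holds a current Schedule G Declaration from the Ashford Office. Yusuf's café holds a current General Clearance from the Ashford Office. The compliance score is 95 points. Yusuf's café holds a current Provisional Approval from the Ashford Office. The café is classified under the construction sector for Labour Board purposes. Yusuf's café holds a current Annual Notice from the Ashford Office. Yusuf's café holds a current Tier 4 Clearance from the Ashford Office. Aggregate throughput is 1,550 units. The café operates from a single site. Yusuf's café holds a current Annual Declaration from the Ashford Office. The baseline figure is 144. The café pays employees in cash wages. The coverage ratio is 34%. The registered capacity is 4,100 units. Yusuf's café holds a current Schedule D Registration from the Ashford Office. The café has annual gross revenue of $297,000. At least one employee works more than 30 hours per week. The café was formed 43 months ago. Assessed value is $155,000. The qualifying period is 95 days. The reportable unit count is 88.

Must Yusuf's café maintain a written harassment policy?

Exception (a) is satisfied on its face — a current Tier 4 Clearance is held; a current Schedule G Declaration is held. Applying paragraphs (f)–(l): (f) operates (the baseline figure is 144, less than the 154 limit), but is set aside by (g): (g) operates against (f): a current Schedule D Registration is held. (h) applies (a current Annual Notice is held), but yields to (i): (i) operates against (h): a current Annual Declaration is held. (j) would limit (i) — the café is classified under the construction sector — but (k) sets (j) aside: (k) operates against (j): the coverage ratio is 34%, under the 40% limit. (l), which would lift (k), is not engaged — the reportable unit count is 88, not under 74. Exception (a) stands.
All of (b)'s requirements are met (a current General Clearance is held; assessed value is $155,000, meeting the $154,000 threshold). But: (m) is triggered — at least one employee exceeds 30 hours/week. (n), which would lift (m), is not triggered — the qualifying period is 95 days, short of 110 days. (b) is therefore removed.
Exception (c) does not apply: the business's age is 43 months, not below 35 months.
Exception (d) does not apply: employees are paid cash wages.
Exception (e) does not apply: the compliance score is 95 points, not below 88 points.

No — exception (a) applies; Yusuf's café is not required to maintain a written harassment policy.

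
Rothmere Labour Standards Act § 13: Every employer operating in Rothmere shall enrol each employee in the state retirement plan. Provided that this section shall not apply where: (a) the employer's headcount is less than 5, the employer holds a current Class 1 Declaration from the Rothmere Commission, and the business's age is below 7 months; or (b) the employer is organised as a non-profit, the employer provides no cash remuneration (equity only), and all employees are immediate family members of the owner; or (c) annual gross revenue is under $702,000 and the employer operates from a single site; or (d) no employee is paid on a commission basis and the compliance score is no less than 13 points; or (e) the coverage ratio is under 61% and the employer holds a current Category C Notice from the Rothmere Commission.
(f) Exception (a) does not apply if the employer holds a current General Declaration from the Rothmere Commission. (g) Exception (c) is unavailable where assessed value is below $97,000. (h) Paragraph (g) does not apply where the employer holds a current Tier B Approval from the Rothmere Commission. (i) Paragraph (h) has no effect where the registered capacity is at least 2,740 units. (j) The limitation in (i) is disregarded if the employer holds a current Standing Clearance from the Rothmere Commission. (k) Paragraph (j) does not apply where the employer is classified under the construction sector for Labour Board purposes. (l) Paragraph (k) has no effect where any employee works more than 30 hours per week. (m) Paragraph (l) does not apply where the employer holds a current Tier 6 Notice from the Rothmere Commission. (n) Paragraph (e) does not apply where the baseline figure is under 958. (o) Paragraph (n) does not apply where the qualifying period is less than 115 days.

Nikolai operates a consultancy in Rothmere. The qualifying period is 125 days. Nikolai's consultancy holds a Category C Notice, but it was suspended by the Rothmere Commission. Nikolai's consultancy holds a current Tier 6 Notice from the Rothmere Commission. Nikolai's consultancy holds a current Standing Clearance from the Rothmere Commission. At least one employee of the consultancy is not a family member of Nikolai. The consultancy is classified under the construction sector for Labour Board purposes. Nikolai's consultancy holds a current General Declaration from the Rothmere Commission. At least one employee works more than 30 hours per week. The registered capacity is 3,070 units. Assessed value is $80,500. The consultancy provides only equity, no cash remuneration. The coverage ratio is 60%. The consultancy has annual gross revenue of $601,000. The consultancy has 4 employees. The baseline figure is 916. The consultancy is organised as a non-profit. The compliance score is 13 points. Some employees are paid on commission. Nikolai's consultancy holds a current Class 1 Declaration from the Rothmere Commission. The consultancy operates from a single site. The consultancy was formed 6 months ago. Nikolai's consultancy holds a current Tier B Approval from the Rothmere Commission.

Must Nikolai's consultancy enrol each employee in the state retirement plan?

Yes — Nikolai's consultancy must enrol each employee in the state retirement plan.

Exception (a): the employer's headcount is 4, less than the 5 limit; a current Class 1 Declaration is held; the business's age is 6 months, below the 7 months limit — every condition holds. Turning to paragraph (f): (f) is engaged — a current General Declaration is held. Exception (a) does not apply.
Exception (b) fails — at least one employee is not a family member.
All of (c)'s requirements are met (annual gross revenue is $601,000, under the $702,000 limit; the employer operates from a single site). But: (g) is triggered — assessed value is $80,500, below the $97,000 limit. (h) would limit (g) — a current Tier B Approval is held — but (i) sets (h) aside: (i) applies — the registered capacity is 3,070 units, meeting the 2,740 units threshold. (j) applies (a current Standing Clearance is held), but yields to (k): (k) operates against (j): the consultancy is classified under the construction sector. (l) would limit (k) — at least one employee exceeds 30 hours/week — but (m) sets (l) aside: (m) operates against (l): a current Tier 6 Notice is held. Exception (c) does not apply.
Exception (d) does not apply: some employees are paid on commission.
Exception (e) requires that the employer holds a current Category C Notice from the Rothmere Commission; but there is no Category C Notice in force, so (e) is unavailable.
No exception is made out. Nikolai's consultancy falls within the general rule.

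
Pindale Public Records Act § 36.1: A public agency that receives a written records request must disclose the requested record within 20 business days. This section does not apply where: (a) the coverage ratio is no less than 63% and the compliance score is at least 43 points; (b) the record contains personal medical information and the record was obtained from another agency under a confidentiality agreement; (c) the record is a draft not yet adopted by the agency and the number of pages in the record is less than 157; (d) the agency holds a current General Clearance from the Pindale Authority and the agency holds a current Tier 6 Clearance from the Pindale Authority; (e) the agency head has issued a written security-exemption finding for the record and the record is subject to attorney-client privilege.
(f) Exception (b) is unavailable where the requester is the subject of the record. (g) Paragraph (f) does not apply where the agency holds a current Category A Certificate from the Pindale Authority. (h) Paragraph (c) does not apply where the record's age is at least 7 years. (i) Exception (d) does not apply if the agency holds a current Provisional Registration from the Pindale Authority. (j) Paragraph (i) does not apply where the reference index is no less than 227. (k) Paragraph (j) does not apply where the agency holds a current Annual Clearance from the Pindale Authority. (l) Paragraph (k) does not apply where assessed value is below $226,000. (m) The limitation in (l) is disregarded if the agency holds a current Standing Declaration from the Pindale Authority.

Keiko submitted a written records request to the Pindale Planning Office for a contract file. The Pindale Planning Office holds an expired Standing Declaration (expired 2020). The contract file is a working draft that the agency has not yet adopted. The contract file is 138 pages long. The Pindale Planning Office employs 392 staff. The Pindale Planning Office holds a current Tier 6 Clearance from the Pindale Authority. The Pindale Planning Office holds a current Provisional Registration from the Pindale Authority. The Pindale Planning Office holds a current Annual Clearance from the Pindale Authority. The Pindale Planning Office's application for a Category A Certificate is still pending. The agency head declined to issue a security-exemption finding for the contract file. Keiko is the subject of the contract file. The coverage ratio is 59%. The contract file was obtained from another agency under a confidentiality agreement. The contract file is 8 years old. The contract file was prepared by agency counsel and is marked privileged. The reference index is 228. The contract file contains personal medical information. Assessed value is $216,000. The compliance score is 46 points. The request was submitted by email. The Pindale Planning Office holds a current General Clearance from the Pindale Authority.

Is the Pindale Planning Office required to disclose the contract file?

No — exception (d) applies; the Pindale Planning Office is not required to disclose the contract file.

Exception (a) fails — the coverage ratio is 59%, short of 63%.
All of (b)'s requirements are met (the contract file contains personal medical information; the contract file was obtained under a confidentiality agreement). But applying paragraphs (f)–(g): (f) operates — Keiko is the subject of the contract file. (g), which would lift (f), does not operate here — there is no Category A Certificate in force. So (b) is unavailable.
All of (c)'s requirements are met (the contract file is an unadopted draft; the number of pages in the record is 138, less than the 157 limit). However, paragraph (h) must be considered: (h) is engaged — the record's age is 8 years, meeting the 7 years threshold. So (c) is unavailable.
Exception (d) is satisfied on its face — a current General Clearance is held; a current Tier 6 Clearance is held. Under paragraphs (i)–(m): (i) applies (a current Provisional Registration is held), but is overridden by (j): (j) applies — the reference index is 228, meeting the 227 threshold. (k) would limit (j) — a current Annual Clearance is held — but (l) sets (k) aside: (l) operates against (k): assessed value is $216,000, below the $226,000 limit. (m) is inapplicable (the Standing Declaration is not current), so (l) stands. So (d) applies.
Exception (e) requires that the agency head has issued a written security-exemption finding for the record; but the agency head declined to issue a security-exemption finding, so (e) is unavailable.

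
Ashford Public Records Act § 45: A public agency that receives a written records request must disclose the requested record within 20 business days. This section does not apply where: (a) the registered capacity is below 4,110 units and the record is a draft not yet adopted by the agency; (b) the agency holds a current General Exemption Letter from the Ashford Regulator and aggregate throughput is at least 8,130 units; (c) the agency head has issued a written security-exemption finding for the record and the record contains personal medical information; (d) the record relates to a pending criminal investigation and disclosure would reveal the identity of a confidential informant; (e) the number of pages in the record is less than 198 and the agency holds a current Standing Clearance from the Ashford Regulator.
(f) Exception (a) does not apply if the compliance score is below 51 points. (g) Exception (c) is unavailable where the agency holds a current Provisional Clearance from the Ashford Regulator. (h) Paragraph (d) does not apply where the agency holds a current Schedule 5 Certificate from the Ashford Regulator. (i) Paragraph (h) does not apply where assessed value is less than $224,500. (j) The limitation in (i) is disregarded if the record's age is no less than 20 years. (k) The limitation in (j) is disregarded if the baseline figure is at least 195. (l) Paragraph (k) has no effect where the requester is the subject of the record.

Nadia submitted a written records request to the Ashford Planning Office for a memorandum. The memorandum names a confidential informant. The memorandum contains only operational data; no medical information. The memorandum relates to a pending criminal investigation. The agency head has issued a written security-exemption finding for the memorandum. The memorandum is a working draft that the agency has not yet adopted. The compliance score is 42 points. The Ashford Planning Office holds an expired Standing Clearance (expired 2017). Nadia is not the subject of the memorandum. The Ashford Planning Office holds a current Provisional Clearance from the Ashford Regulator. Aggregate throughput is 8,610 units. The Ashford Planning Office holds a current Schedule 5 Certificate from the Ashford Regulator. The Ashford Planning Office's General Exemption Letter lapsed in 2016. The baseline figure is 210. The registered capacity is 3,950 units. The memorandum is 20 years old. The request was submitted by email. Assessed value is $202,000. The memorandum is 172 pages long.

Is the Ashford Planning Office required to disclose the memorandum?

No — exception (d) applies; the Ashford Planning Office is not required to disclose the memorandum.

Exception (a) is satisfied on its face — the registered capacity is 3,950 units, below the 4,110 units limit; the memorandum is an unadopted draft. Turning to paragraph (f): (f) is triggered — the compliance score is 42 points, below the 51 points limit. (a) is therefore removed.
Exception (b) requires that the agency holds a current General Exemption Letter from the Ashford Regulator; but the General Exemption Letter is not current, so (b) is unavailable.
Exception (c) requires that the record contains personal medical information; but the memorandum contains only operational data, so (c) is unavailable.
All of (d)'s requirements are met (the memorandum relates to a pending investigation; the memorandum names a confidential informant). As to paragraphs (h)–(l): (h) would limit (d) — a current Schedule 5 Certificate is held — but (i) sets (h) aside: (i) is triggered — assessed value is $202,000, less than the $224,500 limit. (j) would limit (i) — the record's age is 20 years, meeting the 20 years threshold — but (k) sets (j) aside: (k) is triggered — the baseline figure is 210, meeting the 195 threshold. (l), which would lift (k), is inapplicable — Nadia is not the subject of the memorandum. Exception (d) stands.
Exception (e) fails — there is no Standing Clearance in force.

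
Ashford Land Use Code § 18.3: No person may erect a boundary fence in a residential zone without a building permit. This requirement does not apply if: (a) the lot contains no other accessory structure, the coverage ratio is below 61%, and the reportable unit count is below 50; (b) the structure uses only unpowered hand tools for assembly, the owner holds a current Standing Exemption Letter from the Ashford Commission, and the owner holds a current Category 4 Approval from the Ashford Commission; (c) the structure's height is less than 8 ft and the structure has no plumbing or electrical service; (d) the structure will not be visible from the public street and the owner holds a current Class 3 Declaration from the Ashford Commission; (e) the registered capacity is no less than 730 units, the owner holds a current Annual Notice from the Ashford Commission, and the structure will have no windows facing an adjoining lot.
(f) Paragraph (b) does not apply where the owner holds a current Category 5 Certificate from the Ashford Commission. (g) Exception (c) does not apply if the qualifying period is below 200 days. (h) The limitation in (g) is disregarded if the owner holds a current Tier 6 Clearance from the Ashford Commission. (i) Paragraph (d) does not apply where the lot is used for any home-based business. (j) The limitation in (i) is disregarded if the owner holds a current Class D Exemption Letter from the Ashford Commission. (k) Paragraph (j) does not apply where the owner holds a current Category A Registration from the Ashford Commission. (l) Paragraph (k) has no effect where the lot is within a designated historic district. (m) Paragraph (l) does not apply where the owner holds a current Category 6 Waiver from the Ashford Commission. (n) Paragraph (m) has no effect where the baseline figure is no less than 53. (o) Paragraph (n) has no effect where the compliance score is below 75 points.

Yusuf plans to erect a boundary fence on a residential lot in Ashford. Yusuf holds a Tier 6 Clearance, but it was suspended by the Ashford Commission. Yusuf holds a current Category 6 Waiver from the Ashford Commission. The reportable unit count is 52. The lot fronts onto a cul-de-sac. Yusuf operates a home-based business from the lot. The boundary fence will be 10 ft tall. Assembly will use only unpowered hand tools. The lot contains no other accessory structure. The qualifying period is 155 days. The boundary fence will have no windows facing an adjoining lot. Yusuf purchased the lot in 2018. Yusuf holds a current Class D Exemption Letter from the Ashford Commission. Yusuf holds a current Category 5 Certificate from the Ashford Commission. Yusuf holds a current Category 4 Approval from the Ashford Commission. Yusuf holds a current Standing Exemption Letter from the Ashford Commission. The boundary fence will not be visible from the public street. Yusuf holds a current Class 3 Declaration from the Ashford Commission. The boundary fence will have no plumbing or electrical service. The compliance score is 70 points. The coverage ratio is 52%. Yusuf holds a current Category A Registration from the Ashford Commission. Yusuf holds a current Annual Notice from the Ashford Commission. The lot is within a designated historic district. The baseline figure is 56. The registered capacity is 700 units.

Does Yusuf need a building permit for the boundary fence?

Exception (a) requires that the reportable unit count is below 50; but the reportable unit count is 52, not below 50, so (a) is unavailable.
Exception (b) is satisfied on its face — assembly uses only hand tools; a current Standing Exemption Letter is held; a current Category 4 Approval is held. But applying paragraph (f): (f) applies — a current Category 5 Certificate is held. So (b) is unavailable.
Exception (c) does not apply: the structure's height is 10 ft, not less than 8 ft.
Exception (d) is satisfied on its face — the structure will not be visible from the street; a current Class 3 Declaration is held. But: (i) is engaged — a home-based business operates on the lot. (j) would limit (i) — a current Class D Exemption Letter is held — but (k) sets (j) aside: (k) operates against (j): a current Category A Registration is held. (l) would limit (k) — the lot is in a historic district — but (m) sets (l) aside: (m) operates against (l): a current Category 6 Waiver is held. (n) would limit (m) — the baseline figure is 56, meeting the 53 threshold — but (o) sets (n) aside: (o) is engaged — the compliance score is 70 points, below the 75 points limit. (d) is therefore removed.
Exception (e) requires that the registered capacity is no less than 730 units; but the registered capacity is 700 units, short of 730 units, so (e) is unavailable.
None of the exceptions is available; § 18.3 applies in full.

Yes — Yusuf must obtain a building permit.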